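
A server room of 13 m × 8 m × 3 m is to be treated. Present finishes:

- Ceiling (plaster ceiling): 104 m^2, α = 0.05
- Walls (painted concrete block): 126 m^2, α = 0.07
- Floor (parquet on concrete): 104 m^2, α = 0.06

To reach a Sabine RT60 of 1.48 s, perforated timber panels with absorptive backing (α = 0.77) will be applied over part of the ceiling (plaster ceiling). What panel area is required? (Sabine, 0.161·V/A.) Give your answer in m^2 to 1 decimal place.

19.0

Total absorption A₁ = 104·0.05 + 126·0.07 + 104·0.06
  = 5.200 + 8.820 + 6.240 = 20.260 m^2 sabins.
Required A₂ = 0.161·312/1.48 = 33.941 sabins.
Absorption to add: 33.941 − 20.260 = 13.681 sabins.
Net gain per m^2: Δα = 0.77 − 0.05 = 0.72.
Panel area = 13.681 / 0.72 = 19.0 m^2.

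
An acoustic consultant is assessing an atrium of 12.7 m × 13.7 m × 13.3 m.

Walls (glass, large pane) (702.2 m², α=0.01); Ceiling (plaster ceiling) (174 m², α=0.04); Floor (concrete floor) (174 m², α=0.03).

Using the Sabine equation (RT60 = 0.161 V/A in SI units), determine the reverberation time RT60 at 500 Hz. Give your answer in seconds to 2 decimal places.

19.40 sec

Summing Sᵢαᵢ: 7.022 + 6.960 + 5.220 → A = 19.202 sabins.
Volume V = 12.7 × 13.7 × 13.3 = 2314.067 m³.
RT60 = 0.161 · V / A = 0.161 × 2314.067 / 19.202 = 19.40 s.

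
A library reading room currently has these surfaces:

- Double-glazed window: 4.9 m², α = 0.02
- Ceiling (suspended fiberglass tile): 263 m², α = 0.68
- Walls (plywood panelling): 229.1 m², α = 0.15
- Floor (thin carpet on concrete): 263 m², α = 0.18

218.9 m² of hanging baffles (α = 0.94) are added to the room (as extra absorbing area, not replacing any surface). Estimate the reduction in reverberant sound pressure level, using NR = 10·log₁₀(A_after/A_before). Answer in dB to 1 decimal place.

Equivalent absorption area: A_before = 4.9*0.02 + 263*0.68 + 229.1*0.15 + 263*0.18 = 260.643 m².
Treatment contributes 218.9·0.94 = 205.766 sabins.
New total A_after = 466.409 sabins.
Reduction = 10 log₁₀(A_after/A_before) = 10 log₁₀(1.7895) = 2.5 dB.

2.5 dB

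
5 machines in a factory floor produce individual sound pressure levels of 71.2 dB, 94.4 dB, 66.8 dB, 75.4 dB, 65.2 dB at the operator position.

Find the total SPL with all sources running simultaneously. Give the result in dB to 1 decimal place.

Σ 10^(Lᵢ/10) = 2.81e+09.
Back to dB: 10·log₁₀ Σ = 94.5 dB.

94.5 dB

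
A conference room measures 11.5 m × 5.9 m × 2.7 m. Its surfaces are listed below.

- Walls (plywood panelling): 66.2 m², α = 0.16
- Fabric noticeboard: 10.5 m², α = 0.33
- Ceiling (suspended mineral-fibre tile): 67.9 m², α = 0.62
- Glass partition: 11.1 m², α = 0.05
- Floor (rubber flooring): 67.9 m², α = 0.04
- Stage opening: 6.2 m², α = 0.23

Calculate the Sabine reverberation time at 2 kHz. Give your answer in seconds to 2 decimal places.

0.48 s

Summing Sᵢαᵢ: 10.592 + 3.465 + 42.098 + 0.555 + 2.716 + 1.426 → A = 60.852 sabins.
Volume V = 11.5 × 5.9 × 2.7 = 183.195 m³.
Sabine: RT60 = 0.161 × 183.195 / 60.852 = 0.48 s.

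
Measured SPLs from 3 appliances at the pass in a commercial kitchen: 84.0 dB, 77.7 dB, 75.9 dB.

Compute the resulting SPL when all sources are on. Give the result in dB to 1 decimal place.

Converting to relative power and adding: 10^(84.0/10) + 10^(77.7/10) + 10^(75.9/10) = 3.49e+08.
Combined level = 10 log₁₀(3.49e+08) = 85.4 dB.

85.4 dB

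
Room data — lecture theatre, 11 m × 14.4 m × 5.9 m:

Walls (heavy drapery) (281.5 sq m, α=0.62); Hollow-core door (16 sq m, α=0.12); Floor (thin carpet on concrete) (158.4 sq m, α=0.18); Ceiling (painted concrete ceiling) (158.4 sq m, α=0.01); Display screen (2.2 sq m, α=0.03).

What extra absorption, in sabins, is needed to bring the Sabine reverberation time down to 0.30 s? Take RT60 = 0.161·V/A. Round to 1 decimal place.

294.9 sabins

Equivalent absorption area: A₁ = 281.5×0.62 + 16×0.12 + 158.4×0.18 + 158.4×0.01 + 2.2×0.03 = 206.612 sq m.
For T = 0.30 s, need A₂ = 0.161·V/T = 0.161·934.56/0.30 = 501.547 sabins.
Shortfall: 501.547 − 206.612 = 294.9 sabins.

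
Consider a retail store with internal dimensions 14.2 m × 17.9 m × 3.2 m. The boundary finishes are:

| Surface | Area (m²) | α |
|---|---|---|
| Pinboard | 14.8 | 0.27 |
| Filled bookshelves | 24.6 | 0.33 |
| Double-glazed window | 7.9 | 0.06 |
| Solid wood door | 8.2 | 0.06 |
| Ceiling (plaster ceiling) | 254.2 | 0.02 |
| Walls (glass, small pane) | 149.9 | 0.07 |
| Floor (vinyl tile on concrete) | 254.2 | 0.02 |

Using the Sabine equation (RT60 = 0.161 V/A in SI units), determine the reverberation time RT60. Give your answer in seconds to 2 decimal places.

Equivalent absorption area: A = 14.8*0.27 + 24.6*0.33 + 7.9*0.06 + 8.2*0.06 + 254.2*0.02 + 149.9*0.07 + 254.2*0.02 = 33.741 m².
Volume V = 14.2 × 17.9 × 3.2 = 813.376 m³.
RT60 = 0.161 · V / A = 0.161 × 813.376 / 33.741 = 3.88 s.

3.88 sec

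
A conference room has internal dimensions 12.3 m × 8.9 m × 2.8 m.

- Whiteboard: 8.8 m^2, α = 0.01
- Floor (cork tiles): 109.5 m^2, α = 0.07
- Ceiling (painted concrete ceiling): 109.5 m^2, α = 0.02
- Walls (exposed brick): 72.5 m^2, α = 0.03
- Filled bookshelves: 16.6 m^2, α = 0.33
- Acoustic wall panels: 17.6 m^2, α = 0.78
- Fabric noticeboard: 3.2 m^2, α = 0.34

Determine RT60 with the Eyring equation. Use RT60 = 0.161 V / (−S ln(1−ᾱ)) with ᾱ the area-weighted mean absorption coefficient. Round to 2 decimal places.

S = Σ Sᵢ = 337.7 m^2.
Absorption A = 8.8×0.01 + 109.5×0.07 + 109.5×0.02 + 72.5×0.03 + 16.6×0.33 + 17.6×0.78 + 3.2×0.34 = 32.412 sabins.
Mean coefficient ᾱ = A/S = 0.0960.
−S·ln(1−ᾱ) = −337.7 × ln(1 − 0.0960) = 34.083.
V = 12.3 × 8.9 × 2.8 = 306.516 m³.
RT60 = 0.161 × 306.516 / 34.083 = 1.45 s.

1.45 s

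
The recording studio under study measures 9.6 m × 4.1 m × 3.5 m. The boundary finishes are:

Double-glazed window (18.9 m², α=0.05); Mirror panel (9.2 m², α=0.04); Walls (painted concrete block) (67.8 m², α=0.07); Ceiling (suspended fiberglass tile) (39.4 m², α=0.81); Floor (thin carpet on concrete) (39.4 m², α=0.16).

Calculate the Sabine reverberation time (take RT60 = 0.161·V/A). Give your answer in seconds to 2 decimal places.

Total absorption A = 18.9×0.05 + 9.2×0.04 + 67.8×0.07 + 39.4×0.81 + 39.4×0.16
  = 0.945 + 0.368 + 4.746 + 31.914 + 6.304 = 44.277 m² sabins.
Volume V = 9.6 × 4.1 × 3.5 = 137.76 m³.
T = 0.161 V/A = 0.161·137.76/44.277 = 0.50 s.

0.50 s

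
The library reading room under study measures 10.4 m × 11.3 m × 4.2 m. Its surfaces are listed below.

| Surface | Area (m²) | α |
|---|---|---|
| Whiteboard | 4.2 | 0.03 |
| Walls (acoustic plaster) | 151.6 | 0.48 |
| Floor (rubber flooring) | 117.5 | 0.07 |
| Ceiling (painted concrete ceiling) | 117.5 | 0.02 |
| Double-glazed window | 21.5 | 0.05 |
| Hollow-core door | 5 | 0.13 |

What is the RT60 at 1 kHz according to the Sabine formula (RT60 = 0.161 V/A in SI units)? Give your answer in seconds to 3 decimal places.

Summing Sᵢαᵢ: 0.126 + 72.768 + 8.225 + 2.350 + 1.075 + 0.650 → A = 85.194 sabins.
V = 10.4·11.3·4.2 = 493.584 m³.
RT60 = 0.161 · V / A = 0.161 × 493.584 / 85.194 = 0.933 s.

0.933 sec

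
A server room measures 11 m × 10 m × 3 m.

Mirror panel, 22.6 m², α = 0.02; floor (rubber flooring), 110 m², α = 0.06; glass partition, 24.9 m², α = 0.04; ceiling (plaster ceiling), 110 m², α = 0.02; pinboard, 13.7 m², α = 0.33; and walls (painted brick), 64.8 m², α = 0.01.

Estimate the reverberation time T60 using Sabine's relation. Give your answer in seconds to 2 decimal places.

3.45 seconds

Total absorption A = 22.6·0.02 + 110·0.06 + 24.9·0.04 + 110·0.02 + 13.7·0.33 + 64.8·0.01
  = 0.452 + 6.600 + 0.996 + 2.200 + 4.521 + 0.648 = 15.417 m² sabins.
Volume V = 11 × 10 × 3 = 330 m³.
T = 0.161 V/A = 0.161·330/15.417 = 3.45 s.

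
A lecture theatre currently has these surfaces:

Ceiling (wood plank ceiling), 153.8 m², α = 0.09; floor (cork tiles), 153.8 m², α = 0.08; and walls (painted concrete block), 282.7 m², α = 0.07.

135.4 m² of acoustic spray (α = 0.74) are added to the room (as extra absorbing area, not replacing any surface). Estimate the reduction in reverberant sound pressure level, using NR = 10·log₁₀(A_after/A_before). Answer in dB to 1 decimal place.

5.0 dB

Equivalent absorption area: A_before = 153.8*0.09 + 153.8*0.08 + 282.7*0.07 = 45.935 m².
Treatment contributes 135.4·0.74 = 100.196 sabins.
A_after = 45.935 + 100.196 = 146.131 sabins.
Reduction = 10 log₁₀(A_after/A_before) = 10 log₁₀(3.1813) = 5.0 dB.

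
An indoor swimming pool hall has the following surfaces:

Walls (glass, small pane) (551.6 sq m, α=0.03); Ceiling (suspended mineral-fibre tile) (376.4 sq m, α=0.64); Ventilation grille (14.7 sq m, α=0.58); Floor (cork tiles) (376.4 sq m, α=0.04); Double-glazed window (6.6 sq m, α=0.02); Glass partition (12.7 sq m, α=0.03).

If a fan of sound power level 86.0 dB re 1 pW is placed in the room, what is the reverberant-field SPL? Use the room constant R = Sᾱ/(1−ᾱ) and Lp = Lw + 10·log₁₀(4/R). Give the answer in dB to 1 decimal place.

Σ(Sᵢαᵢ) = 551.6×0.03 + 376.4×0.64 + 14.7×0.58 + 376.4×0.04 + 6.6×0.02 + 12.7×0.03 = 281.539; total area S = 1338.4 sq m.
ᾱ = 0.2104, so room constant R = A/(1−ᾱ) = 356.559 sq m.
Lp = Lw + 10 log₁₀(4/R) = 86.0 -19.50 = 66.5 dB.

66.5 dB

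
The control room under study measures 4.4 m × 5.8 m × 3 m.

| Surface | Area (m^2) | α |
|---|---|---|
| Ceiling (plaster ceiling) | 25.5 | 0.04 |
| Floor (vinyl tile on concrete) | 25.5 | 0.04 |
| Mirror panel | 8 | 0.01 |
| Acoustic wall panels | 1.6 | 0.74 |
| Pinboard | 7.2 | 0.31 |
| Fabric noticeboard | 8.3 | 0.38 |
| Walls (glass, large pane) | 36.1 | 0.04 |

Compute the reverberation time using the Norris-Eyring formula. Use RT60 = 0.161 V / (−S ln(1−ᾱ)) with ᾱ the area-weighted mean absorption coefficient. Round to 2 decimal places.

S = Σ Sᵢ = 112.2 m^2.
Absorption A = 25.5·0.04 + 25.5·0.04 + 8·0.01 + 1.6·0.74 + 7.2·0.31 + 8.3·0.38 + 36.1·0.04 = 10.134 sabins.
Mean coefficient ᾱ = A/S = 0.0903.
Eyring denominator: −S ln(1−ᾱ) = 10.619.
V = 4.4 × 5.8 × 3 = 76.56 m³.
T = 0.161·V/[−S·ln(1−ᾱ)] = 0.161·76.56/10.619 = 1.16 s.

1.16 s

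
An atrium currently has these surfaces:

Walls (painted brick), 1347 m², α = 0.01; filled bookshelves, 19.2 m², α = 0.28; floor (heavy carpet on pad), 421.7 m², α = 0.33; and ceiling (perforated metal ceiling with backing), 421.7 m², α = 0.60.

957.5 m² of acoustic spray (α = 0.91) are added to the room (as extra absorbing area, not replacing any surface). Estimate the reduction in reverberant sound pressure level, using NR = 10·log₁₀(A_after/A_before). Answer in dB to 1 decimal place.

Summing Sᵢαᵢ: 13.470 + 5.376 + 139.161 + 253.020 → A_before = 411.027 sabins.
Added absorption = 957.5 × 0.91 = 871.325 sabins.
A_after = 411.027 + 871.325 = 1282.352 sabins.
NR = 10·log₁₀(1282.352/411.027) = 4.9 dB.

4.9 dB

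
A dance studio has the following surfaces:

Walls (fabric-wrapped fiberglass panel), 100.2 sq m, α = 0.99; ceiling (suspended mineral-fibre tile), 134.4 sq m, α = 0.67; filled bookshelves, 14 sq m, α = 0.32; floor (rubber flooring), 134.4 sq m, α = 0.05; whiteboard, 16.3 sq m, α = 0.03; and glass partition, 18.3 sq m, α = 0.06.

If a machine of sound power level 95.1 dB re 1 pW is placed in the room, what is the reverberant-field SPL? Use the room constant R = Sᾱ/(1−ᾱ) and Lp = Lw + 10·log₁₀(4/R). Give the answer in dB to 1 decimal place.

A = 202.033 sabins; S = 417.6 sq m.
ᾱ = 0.4838, so room constant R = A/(1−ᾱ) = 391.385 sq m.
Lp = 95.1 + 10·log₁₀(4/391.385) = 95.1 + (-19.91) = 75.2 dB.

75.2 dB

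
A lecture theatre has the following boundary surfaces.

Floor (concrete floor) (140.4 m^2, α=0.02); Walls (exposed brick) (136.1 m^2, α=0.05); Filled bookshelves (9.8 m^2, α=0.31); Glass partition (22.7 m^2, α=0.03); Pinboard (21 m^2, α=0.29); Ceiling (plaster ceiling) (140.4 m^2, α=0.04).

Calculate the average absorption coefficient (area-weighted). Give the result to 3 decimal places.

S = Σ Sᵢ = 140.4 + 136.1 + 9.8 + 22.7 + 21 + 140.4 = 470.4 m^2.
Weighted sum Σ Sα = 25.038.
ᾱ = A/S = 0.053.

0.053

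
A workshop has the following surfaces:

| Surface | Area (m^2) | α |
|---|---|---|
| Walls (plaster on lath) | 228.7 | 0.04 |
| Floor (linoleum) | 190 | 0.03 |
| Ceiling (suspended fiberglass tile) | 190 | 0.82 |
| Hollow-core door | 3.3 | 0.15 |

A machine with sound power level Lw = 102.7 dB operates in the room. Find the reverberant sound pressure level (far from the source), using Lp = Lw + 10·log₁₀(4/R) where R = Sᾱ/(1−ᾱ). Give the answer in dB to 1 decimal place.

85.0 dB

A = 171.143 sabins; S = 612.0 m^2.
ᾱ = 171.143/612.0 = 0.2796; R = Sᾱ/(1−ᾱ) = 171.143/(1−0.2796) = 237.567 m^2.
Lp = 102.7 + 10·log₁₀(4/237.567) = 102.7 + (-17.74) = 85.0 dB.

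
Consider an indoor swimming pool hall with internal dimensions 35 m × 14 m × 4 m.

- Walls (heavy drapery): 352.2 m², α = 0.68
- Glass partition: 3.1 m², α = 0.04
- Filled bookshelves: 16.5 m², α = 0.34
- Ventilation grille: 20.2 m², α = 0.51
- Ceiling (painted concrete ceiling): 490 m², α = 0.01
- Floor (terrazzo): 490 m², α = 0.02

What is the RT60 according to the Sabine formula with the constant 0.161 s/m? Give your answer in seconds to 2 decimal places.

A = Σ Sᵢαᵢ = 352.2×0.68 + 3.1×0.04 + 16.5×0.34 + 20.2×0.51 + 490×0.01 + 490×0.02 = 270.232 sabins.
Room volume: 1960 m³.
Sabine: RT60 = 0.161 × 1960 / 270.232 = 1.17 s.

1.17 s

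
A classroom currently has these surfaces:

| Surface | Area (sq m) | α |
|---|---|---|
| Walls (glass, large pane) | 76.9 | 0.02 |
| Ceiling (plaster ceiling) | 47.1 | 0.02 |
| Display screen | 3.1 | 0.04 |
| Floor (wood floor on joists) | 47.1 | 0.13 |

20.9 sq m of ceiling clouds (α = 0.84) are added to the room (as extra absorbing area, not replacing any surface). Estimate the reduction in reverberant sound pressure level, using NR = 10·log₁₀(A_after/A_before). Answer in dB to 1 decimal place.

4.8 dB

Summing Sᵢαᵢ: 1.538 + 0.942 + 0.124 + 6.123 → A_before = 8.727 sabins.
Added absorption = 20.9 × 0.84 = 17.556 sabins.
A_after = 8.727 + 17.556 = 26.283 sabins.
Reduction = 10 log₁₀(A_after/A_before) = 10 log₁₀(3.0117) = 4.8 dB.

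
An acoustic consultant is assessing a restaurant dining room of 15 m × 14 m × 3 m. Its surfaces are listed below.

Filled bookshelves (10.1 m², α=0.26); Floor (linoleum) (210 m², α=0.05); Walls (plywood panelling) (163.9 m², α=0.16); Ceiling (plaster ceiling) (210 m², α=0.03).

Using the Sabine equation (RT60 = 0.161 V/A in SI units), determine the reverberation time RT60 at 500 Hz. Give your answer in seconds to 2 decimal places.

Equivalent absorption area: A = 10.1*0.26 + 210*0.05 + 163.9*0.16 + 210*0.03 = 45.650 m².
V = 15·14·3 = 630 m³.
Sabine: RT60 = 0.161 × 630 / 45.650 = 2.22 s.

2.22 sec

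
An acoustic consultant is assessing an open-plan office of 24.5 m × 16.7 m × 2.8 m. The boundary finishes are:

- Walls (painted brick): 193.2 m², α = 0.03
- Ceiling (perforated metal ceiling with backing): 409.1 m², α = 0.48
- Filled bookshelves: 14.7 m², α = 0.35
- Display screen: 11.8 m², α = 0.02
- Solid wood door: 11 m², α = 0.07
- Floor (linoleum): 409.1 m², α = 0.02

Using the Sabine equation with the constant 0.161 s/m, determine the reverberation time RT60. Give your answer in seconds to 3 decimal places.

0.852 sec

Summing Sᵢαᵢ: 5.796 + 196.368 + 5.145 + 0.236 + 0.770 + 8.182 → A = 216.497 sabins.
V = 24.5·16.7·2.8 = 1145.62 m³.
T = 0.161 V/A = 0.161·1145.62/216.497 = 0.852 s.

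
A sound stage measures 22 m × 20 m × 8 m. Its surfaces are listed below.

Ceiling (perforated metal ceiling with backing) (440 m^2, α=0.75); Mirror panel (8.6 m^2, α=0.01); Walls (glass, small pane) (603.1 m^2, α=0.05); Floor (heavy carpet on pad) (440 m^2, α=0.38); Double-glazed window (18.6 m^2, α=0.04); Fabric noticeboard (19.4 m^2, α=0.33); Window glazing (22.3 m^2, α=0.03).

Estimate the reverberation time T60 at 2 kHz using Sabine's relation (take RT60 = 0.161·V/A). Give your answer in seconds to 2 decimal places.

1.06 s

A = Σ Sᵢαᵢ = 440×0.75 + 8.6×0.01 + 603.1×0.05 + 440×0.38 + 18.6×0.04 + 19.4×0.33 + 22.3×0.03 = 535.256 sabins.
Room volume: 3520 m³.
T = 0.161 V/A = 0.161·3520/535.256 = 1.06 s.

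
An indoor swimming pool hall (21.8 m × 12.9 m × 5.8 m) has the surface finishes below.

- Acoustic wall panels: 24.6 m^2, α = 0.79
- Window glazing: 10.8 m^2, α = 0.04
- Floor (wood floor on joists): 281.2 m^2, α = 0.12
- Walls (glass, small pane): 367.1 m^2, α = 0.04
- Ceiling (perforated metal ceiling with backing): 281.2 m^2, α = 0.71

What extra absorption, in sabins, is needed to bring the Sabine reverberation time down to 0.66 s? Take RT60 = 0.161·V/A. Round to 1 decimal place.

Equivalent absorption area: A₁ = 24.6×0.79 + 10.8×0.04 + 281.2×0.12 + 367.1×0.04 + 281.2×0.71 = 267.946 m^2.
Target A₂ = 0.161·1631.076/0.66 = 397.884 sabins (V = 1631.076 m³).
ΔA = A₂ − A₁ = 397.884 − 267.946 = 129.9 sabins.

129.9 sabins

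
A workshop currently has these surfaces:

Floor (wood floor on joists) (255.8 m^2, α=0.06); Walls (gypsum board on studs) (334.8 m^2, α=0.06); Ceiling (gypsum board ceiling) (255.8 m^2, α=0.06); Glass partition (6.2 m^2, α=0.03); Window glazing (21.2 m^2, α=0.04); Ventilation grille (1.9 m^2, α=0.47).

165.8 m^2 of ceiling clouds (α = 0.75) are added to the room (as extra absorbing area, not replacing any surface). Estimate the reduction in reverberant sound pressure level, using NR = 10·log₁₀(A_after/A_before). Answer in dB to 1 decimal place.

A_before = Σ Sᵢαᵢ = 255.8·0.06 + 334.8·0.06 + 255.8·0.06 + 6.2·0.03 + 21.2·0.04 + 1.9·0.47 = 52.711 sabins.
Treatment contributes 165.8·0.75 = 124.350 sabins.
New total A_after = 177.061 sabins.
Reduction = 10 log₁₀(A_after/A_before) = 10 log₁₀(3.3591) = 5.3 dB.

5.3 dB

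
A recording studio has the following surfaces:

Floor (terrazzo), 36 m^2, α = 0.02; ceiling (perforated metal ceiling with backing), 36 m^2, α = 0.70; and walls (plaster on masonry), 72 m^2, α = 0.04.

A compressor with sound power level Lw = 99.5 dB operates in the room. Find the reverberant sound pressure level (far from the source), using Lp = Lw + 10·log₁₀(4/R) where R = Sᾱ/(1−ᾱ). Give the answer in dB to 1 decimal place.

90.0 dB

Σ(Sᵢαᵢ) = 36·0.02 + 36·0.70 + 72·0.04 = 28.800; total area S = 144.0 m^2.
ᾱ = 0.2000, so room constant R = A/(1−ᾱ) = 36.000 m^2.
Lp = Lw + 10 log₁₀(4/R) = 99.5 -9.54 = 90.0 dB.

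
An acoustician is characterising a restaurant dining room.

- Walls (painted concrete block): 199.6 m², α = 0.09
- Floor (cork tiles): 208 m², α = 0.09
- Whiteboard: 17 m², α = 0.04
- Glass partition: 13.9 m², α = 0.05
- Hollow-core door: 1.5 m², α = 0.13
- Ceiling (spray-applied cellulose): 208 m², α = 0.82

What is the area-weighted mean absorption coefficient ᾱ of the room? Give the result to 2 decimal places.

0.32

S = Σ Sᵢ = 199.6 + 208 + 17 + 13.9 + 1.5 + 208 = 648.0 m².
Weighted sum Σ Sα = 208.814.
ᾱ = A/S = 0.32.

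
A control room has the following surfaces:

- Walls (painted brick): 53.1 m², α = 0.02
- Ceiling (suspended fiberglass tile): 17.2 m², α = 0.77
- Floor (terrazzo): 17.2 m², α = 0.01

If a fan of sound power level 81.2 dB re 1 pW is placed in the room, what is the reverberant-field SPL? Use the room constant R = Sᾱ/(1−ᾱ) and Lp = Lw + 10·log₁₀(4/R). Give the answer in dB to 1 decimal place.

A = 14.478 sabins; S = 87.5 m².
ᾱ = 14.478/87.5 = 0.1655; R = Sᾱ/(1−ᾱ) = 14.478/(1−0.1655) = 17.349 m².
Lp = 81.2 + 10·log₁₀(4/17.349) = 81.2 + (-6.37) = 74.8 dB.

74.8 dB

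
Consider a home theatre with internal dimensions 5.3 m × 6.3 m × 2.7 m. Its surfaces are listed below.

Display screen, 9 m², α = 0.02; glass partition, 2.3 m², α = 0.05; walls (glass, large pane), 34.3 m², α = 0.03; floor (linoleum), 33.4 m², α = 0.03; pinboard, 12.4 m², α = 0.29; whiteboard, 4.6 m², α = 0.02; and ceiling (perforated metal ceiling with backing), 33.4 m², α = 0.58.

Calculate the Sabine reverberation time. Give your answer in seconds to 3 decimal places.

Equivalent absorption area: A = 9·0.02 + 2.3·0.05 + 34.3·0.03 + 33.4·0.03 + 12.4·0.29 + 4.6·0.02 + 33.4·0.58 = 25.386 m².
V = 5.3·6.3·2.7 = 90.153 m³.
T = 0.161 V/A = 0.161·90.153/25.386 = 0.572 s.

0.572 seconds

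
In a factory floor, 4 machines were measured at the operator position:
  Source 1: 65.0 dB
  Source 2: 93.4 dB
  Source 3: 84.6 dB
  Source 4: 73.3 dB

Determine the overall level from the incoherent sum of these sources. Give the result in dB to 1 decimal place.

Converting to relative power and adding: 10^(65.0/10) + 10^(93.4/10) + 10^(84.6/10) + 10^(73.3/10) = 2.501e+09.
Combined level = 10 log₁₀(2.501e+09) = 94.0 dB.

94.0 dB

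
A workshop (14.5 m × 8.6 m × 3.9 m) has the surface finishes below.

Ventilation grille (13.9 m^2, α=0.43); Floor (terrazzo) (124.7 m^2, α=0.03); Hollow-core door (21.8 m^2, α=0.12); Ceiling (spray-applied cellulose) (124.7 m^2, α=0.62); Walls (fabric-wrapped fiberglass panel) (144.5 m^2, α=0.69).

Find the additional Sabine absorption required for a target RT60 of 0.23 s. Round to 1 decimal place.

Summing Sᵢαᵢ: 5.977 + 3.741 + 2.616 + 77.314 + 99.705 → A₁ = 189.353 sabins.
Target A₂ = 0.161·486.33/0.23 = 340.431 sabins (V = 486.33 m³).
Additional absorption ΔA = 340.431 − 189.353 = 151.1 sabins.

151.1 sabins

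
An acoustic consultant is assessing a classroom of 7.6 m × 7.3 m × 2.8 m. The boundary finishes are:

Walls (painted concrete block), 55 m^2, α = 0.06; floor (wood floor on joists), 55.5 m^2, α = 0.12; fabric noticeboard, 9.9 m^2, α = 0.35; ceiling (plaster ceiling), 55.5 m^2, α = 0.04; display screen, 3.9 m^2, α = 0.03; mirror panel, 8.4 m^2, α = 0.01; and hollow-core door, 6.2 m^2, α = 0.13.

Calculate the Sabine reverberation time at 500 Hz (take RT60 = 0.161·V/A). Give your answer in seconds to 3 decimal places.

1.502 sec

Equivalent absorption area: A = 55×0.06 + 55.5×0.12 + 9.9×0.35 + 55.5×0.04 + 3.9×0.03 + 8.4×0.01 + 6.2×0.13 = 16.652 m^2.
Volume V = 7.6 × 7.3 × 2.8 = 155.344 m³.
Sabine: RT60 = 0.161 × 155.344 / 16.652 = 1.502 s.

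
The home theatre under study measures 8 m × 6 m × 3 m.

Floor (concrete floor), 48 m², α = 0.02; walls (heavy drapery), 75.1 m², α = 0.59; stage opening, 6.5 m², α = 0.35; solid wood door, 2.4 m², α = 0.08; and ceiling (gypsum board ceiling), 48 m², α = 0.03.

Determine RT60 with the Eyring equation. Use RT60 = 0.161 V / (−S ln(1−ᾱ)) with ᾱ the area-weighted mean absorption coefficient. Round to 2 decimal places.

0.40 sec

S = Σ Sᵢ = 180.0 m².
Σ(Sᵢαᵢ) = 48·0.02 + 75.1·0.59 + 6.5·0.35 + 2.4·0.08 + 48·0.03 = 49.176.
Mean coefficient ᾱ = A/S = 0.2732.
Eyring denominator: −S ln(1−ᾱ) = 57.439.
V = 8 × 6 × 3 = 144 m³.
T = 0.161·V/[−S·ln(1−ᾱ)] = 0.161·144/57.439 = 0.40 s.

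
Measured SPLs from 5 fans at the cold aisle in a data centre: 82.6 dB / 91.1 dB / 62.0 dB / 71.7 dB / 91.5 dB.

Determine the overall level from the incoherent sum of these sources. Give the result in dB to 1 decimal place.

94.6 dB

Converting to relative power and adding: 10^(82.6/10) + 10^(91.1/10) + 10^(62.0/10) + 10^(71.7/10) + 10^(91.5/10) = 2.899e+09.
Back to dB: 10·log₁₀ Σ = 94.6 dB.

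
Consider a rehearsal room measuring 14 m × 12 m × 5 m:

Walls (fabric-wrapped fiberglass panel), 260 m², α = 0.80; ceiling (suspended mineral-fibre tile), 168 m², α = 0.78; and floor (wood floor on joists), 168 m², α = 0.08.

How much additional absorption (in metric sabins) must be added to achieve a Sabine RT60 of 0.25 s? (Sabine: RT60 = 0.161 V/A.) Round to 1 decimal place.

Total absorption A₁ = 260*0.80 + 168*0.78 + 168*0.08
  = 208.000 + 131.040 + 13.440 = 352.480 m² sabins.
Target A₂ = 0.161·840/0.25 = 540.960 sabins (V = 840 m³).
Shortfall: 540.960 − 352.480 = 188.5 sabins.

188.5 sabins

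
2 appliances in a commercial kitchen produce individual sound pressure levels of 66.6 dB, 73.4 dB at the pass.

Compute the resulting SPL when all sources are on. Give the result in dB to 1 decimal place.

Sum in the linear (power) domain: Σ 10^(Lᵢ/10) = 10^(66.6/10) + 10^(73.4/10) = 2.645e+07.
L_total = 10·log₁₀(2.645e+07) = 74.2 dB.

74.2 dB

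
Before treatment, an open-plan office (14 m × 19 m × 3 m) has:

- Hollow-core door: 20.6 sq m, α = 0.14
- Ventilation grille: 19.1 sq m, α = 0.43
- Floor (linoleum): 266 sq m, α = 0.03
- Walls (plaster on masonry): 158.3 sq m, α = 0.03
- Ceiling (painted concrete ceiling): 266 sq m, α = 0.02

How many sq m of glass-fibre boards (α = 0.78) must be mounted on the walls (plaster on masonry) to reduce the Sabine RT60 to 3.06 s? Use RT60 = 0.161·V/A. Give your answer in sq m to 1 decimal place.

Total absorption A₁ = 20.6*0.14 + 19.1*0.43 + 266*0.03 + 158.3*0.03 + 266*0.02
  = 2.884 + 8.213 + 7.980 + 4.749 + 5.320 = 29.146 sq m sabins.
Required A₂ = 0.161·798/3.06 = 41.986 sabins.
Absorption to add: 41.986 − 29.146 = 12.840 sabins.
Each sq m of panel replacing the walls (plaster on masonry) adds (0.78 − 0.03) = 0.75 sabins.
Area = ΔA/Δα = 12.840/0.75 = 17.1 sq m.

17.1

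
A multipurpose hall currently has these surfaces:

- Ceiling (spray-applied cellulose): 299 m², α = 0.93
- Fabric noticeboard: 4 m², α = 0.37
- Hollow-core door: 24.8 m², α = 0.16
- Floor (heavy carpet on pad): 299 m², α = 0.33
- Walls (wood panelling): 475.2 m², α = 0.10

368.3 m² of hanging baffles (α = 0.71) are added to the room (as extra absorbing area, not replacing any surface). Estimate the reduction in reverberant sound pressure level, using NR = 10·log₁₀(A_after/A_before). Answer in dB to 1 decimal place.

Total absorption A_before = 299*0.93 + 4*0.37 + 24.8*0.16 + 299*0.33 + 475.2*0.10
  = 278.070 + 1.480 + 3.968 + 98.670 + 47.520 = 429.708 m² sabins.
Treatment contributes 368.3·0.71 = 261.493 sabins.
A_after = 429.708 + 261.493 = 691.201 sabins.
Reduction = 10 log₁₀(A_after/A_before) = 10 log₁₀(1.6085) = 2.1 dB.

2.1 dB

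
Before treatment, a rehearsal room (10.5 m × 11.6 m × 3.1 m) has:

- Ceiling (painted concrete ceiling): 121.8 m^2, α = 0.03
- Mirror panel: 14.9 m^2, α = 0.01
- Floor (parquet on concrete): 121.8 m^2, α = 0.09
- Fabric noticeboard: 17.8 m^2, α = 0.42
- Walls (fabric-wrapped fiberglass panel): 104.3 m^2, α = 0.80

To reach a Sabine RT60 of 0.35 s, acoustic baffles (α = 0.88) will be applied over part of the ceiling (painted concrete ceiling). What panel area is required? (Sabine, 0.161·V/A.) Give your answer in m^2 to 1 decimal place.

Summing Sᵢαᵢ: 3.654 + 0.149 + 10.962 + 7.476 + 83.440 → A₁ = 105.681 sabins.
Required A₂ = 0.161·377.58/0.35 = 173.687 sabins.
Absorption to add: 173.687 − 105.681 = 68.006 sabins.
Net gain per m^2: Δα = 0.88 − 0.03 = 0.85.
Panel area = 68.006 / 0.85 = 80.0 m^2.

80.0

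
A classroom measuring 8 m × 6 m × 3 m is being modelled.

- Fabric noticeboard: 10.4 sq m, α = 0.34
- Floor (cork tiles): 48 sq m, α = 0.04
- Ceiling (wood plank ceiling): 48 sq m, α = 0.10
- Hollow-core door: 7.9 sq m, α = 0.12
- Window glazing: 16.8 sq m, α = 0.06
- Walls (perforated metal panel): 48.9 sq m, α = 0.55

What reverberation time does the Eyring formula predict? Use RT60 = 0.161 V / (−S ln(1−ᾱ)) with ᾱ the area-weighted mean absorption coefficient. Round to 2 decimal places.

0.53 sec

S = Σ Sᵢ = 180.0 sq m.
Σ(Sᵢαᵢ) = 10.4·0.34 + 48·0.04 + 48·0.10 + 7.9·0.12 + 16.8·0.06 + 48.9·0.55 = 39.107.
ᾱ = 39.107 / 180.0 = 0.2173.
−S·ln(1−ᾱ) = −180.0 × ln(1 − 0.2173) = 44.101.
V = 8 × 6 × 3 = 144 m³.
T = 0.161·V/[−S·ln(1−ᾱ)] = 0.161·144/44.101 = 0.53 s.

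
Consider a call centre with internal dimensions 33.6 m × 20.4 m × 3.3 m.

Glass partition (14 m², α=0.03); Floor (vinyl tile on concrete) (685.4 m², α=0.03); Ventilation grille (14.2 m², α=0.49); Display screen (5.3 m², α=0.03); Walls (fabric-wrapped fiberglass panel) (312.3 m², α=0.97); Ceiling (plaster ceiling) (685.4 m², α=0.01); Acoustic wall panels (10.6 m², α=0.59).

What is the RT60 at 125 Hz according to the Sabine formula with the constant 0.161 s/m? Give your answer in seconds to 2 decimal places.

1.06 s

A = Σ Sᵢαᵢ = 14*0.03 + 685.4*0.03 + 14.2*0.49 + 5.3*0.03 + 312.3*0.97 + 685.4*0.01 + 10.6*0.59 = 344.138 sabins.
Volume V = 33.6 × 20.4 × 3.3 = 2261.952 m³.
RT60 = 0.161 · V / A = 0.161 × 2261.952 / 344.138 = 1.06 s.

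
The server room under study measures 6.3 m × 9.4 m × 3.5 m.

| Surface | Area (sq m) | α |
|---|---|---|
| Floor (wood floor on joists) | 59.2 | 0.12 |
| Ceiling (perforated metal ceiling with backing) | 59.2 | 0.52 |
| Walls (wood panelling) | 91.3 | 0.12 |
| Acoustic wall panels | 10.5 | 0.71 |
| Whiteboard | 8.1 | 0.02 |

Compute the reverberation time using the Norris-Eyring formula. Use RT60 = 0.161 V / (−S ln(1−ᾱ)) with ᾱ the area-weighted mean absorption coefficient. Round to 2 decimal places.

S = Σ Sᵢ = 228.3 sq m.
Absorption A = 59.2·0.12 + 59.2·0.52 + 91.3·0.12 + 10.5·0.71 + 8.1·0.02 = 56.461 sabins.
ᾱ = 56.461 / 228.3 = 0.2473.
Eyring denominator: −S ln(1−ᾱ) = 64.857.
V = 6.3 × 9.4 × 3.5 = 207.27 m³.
T = 0.161·V/[−S·ln(1−ᾱ)] = 0.161·207.27/64.857 = 0.51 s.

0.51 sec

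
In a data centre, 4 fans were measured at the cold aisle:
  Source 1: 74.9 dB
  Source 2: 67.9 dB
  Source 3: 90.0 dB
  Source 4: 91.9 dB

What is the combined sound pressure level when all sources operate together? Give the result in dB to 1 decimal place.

94.1 dB

Σ 10^(Lᵢ/10) = 2.586e+09.
L_total = 10·log₁₀(2.586e+09) = 94.1 dB.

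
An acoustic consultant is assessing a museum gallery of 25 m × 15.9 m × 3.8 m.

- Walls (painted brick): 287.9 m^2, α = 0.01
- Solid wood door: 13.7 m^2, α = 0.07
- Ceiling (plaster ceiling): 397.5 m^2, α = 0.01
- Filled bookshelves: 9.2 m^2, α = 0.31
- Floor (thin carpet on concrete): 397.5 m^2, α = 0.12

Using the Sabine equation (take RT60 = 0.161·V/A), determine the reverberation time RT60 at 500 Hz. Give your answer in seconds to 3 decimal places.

A = Σ Sᵢαᵢ = 287.9·0.01 + 13.7·0.07 + 397.5·0.01 + 9.2·0.31 + 397.5·0.12 = 58.365 sabins.
V = 25·15.9·3.8 = 1510.5 m³.
T = 0.161 V/A = 0.161·1510.5/58.365 = 4.167 s.

4.167 seconds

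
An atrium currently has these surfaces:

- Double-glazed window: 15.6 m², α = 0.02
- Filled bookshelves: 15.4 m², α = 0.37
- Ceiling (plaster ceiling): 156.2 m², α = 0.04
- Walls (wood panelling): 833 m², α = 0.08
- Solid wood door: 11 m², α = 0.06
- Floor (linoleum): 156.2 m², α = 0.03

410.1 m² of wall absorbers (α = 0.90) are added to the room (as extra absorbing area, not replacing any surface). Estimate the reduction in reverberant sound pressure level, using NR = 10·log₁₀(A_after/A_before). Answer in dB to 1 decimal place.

7.3 dB

Summing Sᵢαᵢ: 0.312 + 5.698 + 6.248 + 66.640 + 0.660 + 4.686 → A_before = 84.244 sabins.
Added absorption = 410.1 × 0.90 = 369.090 sabins.
A_after = 84.244 + 369.090 = 453.334 sabins.
Reduction = 10 log₁₀(A_after/A_before) = 10 log₁₀(5.3812) = 7.3 dB.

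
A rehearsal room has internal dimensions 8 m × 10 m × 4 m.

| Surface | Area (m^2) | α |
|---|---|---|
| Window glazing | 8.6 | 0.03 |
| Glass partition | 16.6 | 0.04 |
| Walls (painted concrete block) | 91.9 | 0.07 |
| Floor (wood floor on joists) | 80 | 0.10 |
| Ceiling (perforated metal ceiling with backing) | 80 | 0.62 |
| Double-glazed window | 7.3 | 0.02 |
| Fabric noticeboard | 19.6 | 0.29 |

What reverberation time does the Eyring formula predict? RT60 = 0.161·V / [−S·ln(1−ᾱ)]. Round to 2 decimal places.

0.64 seconds

S = Σ Sᵢ = 304.0 m^2.
Σ(Sᵢαᵢ) = 8.6·0.03 + 16.6·0.04 + 91.9·0.07 + 80·0.10 + 80·0.62 + 7.3·0.02 + 19.6·0.29 = 70.785.
Mean coefficient ᾱ = A/S = 0.2328.
−S·ln(1−ᾱ) = −304.0 × ln(1 − 0.2328) = 80.562.
V = 8 × 10 × 4 = 320 m³.
RT60 = 0.161 × 320 / 80.562 = 0.64 s.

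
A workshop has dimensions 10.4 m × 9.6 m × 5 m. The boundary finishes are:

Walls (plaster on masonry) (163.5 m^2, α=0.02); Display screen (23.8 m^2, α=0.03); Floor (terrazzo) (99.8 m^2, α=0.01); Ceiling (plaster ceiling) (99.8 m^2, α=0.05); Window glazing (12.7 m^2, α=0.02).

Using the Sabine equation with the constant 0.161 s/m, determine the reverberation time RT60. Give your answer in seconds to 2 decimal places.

7.86 sec

Total absorption A = 163.5·0.02 + 23.8·0.03 + 99.8·0.01 + 99.8·0.05 + 12.7·0.02
  = 3.270 + 0.714 + 0.998 + 4.990 + 0.254 = 10.226 m^2 sabins.
V = 10.4·9.6·5 = 499.2 m³.
T = 0.161 V/A = 0.161·499.2/10.226 = 7.86 s.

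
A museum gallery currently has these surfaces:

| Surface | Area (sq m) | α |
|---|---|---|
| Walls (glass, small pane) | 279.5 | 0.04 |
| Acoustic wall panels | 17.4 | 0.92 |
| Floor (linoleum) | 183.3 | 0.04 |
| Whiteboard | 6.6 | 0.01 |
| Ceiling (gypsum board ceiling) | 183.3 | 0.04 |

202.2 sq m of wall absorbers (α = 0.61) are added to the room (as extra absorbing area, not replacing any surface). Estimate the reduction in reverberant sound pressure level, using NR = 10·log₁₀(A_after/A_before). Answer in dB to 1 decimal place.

6.0 dB

A_before = Σ Sᵢαᵢ = 279.5*0.04 + 17.4*0.92 + 183.3*0.04 + 6.6*0.01 + 183.3*0.04 = 41.918 sabins.
Treatment contributes 202.2·0.61 = 123.342 sabins.
A_after = 41.918 + 123.342 = 165.260 sabins.
Reduction = 10 log₁₀(A_after/A_before) = 10 log₁₀(3.9425) = 6.0 dB.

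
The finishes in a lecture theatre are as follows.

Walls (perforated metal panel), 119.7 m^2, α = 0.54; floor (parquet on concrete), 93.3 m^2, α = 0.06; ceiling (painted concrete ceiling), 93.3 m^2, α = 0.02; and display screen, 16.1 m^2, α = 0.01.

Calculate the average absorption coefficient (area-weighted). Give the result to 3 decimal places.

0.224

Total surface area S = 322.4 m^2.
A = 119.7·0.54 + 93.3·0.06 + 93.3·0.02 + 16.1·0.01 = 72.263 sabins.
ᾱ = 72.263 / 322.4 = 0.224.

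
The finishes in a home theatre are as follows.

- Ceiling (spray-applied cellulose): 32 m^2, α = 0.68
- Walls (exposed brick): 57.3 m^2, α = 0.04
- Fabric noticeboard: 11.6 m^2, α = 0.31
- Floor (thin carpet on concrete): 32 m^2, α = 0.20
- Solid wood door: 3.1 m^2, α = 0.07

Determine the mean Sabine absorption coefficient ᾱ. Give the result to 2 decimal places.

Total surface area S = 136.0 m^2.
Weighted sum Σ Sα = 34.265.
ᾱ = A/S = 0.25.

0.25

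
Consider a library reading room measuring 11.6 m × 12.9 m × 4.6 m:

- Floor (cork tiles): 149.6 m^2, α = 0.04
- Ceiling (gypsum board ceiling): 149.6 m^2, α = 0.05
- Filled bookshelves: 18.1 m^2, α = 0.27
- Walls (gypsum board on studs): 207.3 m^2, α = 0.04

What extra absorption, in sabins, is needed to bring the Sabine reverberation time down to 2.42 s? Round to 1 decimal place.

19.2 sabins

Summing Sᵢαᵢ: 5.984 + 7.480 + 4.887 + 8.292 → A₁ = 26.643 sabins.
For T = 2.42 s, need A₂ = 0.161·V/T = 0.161·688.344/2.42 = 45.795 sabins.
Additional absorption ΔA = 45.795 − 26.643 = 19.2 sabins.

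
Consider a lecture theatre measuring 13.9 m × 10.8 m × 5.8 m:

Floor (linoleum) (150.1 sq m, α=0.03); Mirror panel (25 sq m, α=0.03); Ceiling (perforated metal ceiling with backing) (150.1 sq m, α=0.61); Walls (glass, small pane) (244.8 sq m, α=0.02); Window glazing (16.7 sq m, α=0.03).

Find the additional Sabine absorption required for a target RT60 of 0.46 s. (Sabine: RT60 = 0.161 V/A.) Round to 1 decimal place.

202.5 sabins

Total absorption A₁ = 150.1*0.03 + 25*0.03 + 150.1*0.61 + 244.8*0.02 + 16.7*0.03
  = 4.503 + 0.750 + 91.561 + 4.896 + 0.501 = 102.211 sq m sabins.
For T = 0.46 s, need A₂ = 0.161·V/T = 0.161·870.696/0.46 = 304.744 sabins.
Additional absorption ΔA = 304.744 − 102.211 = 202.5 sabins.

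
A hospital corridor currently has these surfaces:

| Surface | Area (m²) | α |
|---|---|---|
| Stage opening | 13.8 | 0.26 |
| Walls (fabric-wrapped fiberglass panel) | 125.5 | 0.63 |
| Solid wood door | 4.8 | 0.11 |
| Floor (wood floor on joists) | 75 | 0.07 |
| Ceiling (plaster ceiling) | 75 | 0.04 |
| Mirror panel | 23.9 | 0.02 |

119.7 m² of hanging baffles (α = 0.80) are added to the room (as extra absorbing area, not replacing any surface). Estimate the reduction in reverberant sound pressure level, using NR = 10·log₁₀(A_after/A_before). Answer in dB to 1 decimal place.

A_before = Σ Sᵢαᵢ = 13.8×0.26 + 125.5×0.63 + 4.8×0.11 + 75×0.07 + 75×0.04 + 23.9×0.02 = 91.909 sabins.
Added absorption = 119.7 × 0.80 = 95.760 sabins.
A_after = 91.909 + 95.760 = 187.669 sabins.
Reduction = 10 log₁₀(A_after/A_before) = 10 log₁₀(2.0419) = 3.1 dB.

3.1 dB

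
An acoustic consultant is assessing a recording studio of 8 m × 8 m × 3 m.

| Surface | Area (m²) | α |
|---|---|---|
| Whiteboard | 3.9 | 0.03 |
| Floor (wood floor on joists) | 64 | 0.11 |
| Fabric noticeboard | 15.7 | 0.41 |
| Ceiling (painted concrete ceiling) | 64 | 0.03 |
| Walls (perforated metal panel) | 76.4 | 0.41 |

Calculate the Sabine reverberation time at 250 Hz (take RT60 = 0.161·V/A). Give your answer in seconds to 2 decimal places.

0.66 seconds

Total absorption A = 3.9*0.03 + 64*0.11 + 15.7*0.41 + 64*0.03 + 76.4*0.41
  = 0.117 + 7.040 + 6.437 + 1.920 + 31.324 = 46.838 m² sabins.
Volume V = 8 × 8 × 3 = 192 m³.
T = 0.161 V/A = 0.161·192/46.838 = 0.66 s.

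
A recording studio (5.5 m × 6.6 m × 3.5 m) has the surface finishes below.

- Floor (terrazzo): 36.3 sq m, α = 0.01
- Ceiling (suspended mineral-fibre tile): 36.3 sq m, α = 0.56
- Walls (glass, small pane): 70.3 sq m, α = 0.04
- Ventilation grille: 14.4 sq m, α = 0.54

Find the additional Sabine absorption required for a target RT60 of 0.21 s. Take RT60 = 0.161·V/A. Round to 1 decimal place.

Total absorption A₁ = 36.3*0.01 + 36.3*0.56 + 70.3*0.04 + 14.4*0.54
  = 0.363 + 20.328 + 2.812 + 7.776 = 31.279 sq m sabins.
Target A₂ = 0.161·127.05/0.21 = 97.405 sabins (V = 127.05 m³).
ΔA = A₂ − A₁ = 97.405 − 31.279 = 66.1 sabins.

66.1 sabins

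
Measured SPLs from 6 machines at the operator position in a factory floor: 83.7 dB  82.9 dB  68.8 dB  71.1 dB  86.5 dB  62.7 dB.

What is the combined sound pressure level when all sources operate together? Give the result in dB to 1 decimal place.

89.5 dB

Σ 10^(Lᵢ/10) = 8.984e+08.
Combined level = 10 log₁₀(8.984e+08) = 89.5 dB.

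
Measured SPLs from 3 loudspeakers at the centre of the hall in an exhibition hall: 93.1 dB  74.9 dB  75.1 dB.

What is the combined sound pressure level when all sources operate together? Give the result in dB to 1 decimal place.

93.2 dB

Σ 10^(Lᵢ/10) = 2.105e+09.
Combined level = 10 log₁₀(2.105e+09) = 93.2 dB.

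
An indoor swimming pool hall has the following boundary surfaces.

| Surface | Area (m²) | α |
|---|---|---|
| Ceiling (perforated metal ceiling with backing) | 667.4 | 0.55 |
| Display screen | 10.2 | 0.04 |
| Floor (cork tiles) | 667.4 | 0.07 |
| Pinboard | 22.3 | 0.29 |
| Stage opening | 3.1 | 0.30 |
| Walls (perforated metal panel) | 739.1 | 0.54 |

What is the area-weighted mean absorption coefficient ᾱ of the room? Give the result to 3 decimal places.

0.389

S = Σ Sᵢ = 667.4 + 10.2 + 667.4 + 22.3 + 3.1 + 739.1 = 2109.5 m².
A = 667.4*0.55 + 10.2*0.04 + 667.4*0.07 + 22.3*0.29 + 3.1*0.30 + 739.1*0.54 = 820.707 sabins.
ᾱ = A/S = 0.389.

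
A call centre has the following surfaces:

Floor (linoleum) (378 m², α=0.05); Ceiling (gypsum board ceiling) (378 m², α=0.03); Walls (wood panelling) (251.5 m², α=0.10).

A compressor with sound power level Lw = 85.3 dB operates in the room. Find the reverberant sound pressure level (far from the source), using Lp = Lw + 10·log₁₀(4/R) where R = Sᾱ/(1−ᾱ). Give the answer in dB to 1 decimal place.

A = 55.390 sabins; S = 1007.5 m².
ᾱ = 0.0550, so room constant R = A/(1−ᾱ) = 58.614 m².
Lp = 85.3 + 10·log₁₀(4/58.614) = 85.3 + (-11.66) = 73.6 dB.

73.6 dB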